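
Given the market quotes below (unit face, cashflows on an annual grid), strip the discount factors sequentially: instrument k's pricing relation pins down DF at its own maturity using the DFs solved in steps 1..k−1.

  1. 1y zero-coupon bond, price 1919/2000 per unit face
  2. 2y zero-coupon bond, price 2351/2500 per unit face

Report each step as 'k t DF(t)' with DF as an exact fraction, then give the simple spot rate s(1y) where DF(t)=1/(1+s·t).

1 1 1919/2000
2 2 2351/2500
s(1y) = (1/(1919/2000) − 1)/(1) = 81/1919 ≈ 4.2209%

step 1 [1y] zero: DF = P = 1919/2000 ≈ 0.959500
step 2 [2y] zero: DF = P = 2351/2500 ≈ 0.940400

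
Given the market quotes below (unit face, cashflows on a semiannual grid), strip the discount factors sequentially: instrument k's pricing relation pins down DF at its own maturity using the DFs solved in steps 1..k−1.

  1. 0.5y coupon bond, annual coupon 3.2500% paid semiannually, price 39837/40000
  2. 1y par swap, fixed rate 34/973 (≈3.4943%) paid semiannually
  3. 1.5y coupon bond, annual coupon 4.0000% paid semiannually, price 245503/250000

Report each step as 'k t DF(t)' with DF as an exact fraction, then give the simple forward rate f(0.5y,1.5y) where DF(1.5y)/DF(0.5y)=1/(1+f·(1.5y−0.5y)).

1 1/2 49/50
2 1 483/500
3 3/2 4623/5000
f(0.5y,1.5y) = ((49/50)/(4623/5000) − 1)/(1) = 277/4623 ≈ 5.9918%

step 1 [0.5y] bond c/2=13/800: DF=(39837/40000 − 13/800·(0))/(1+13/800) = 49/50 ≈ 0.980000
step 2 [1y] swap r/2=17/973: DF=(1 − 17/973·(0.980000))/(1+17/973) = 483/500 ≈ 0.966000
step 3 [1.5y] bond c/2=1/50: DF=(245503/250000 − 1/50·(0.980000+0.966000))/(1+1/50) = 4623/5000 ≈ 0.924600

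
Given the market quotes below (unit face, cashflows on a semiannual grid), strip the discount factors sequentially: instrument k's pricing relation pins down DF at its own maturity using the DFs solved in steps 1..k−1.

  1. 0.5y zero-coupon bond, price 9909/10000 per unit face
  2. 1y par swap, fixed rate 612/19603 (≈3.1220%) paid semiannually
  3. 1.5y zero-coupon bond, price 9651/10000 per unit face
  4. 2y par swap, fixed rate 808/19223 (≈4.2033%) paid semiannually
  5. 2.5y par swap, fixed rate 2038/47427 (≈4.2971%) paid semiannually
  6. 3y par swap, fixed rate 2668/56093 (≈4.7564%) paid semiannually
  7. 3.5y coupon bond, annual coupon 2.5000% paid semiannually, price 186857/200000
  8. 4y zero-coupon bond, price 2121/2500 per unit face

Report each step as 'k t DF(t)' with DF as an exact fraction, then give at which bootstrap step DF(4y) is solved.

step 1 [0.5y] zero: DF = P = 9909/10000 ≈ 0.990900
step 2 [1y] swap r/2=306/19603: DF=(1 − 306/19603·(0.990900))/(1+306/19603) = 4847/5000 ≈ 0.969400
step 3 [1.5y] zero: DF = P = 9651/10000 ≈ 0.965100
step 4 [2y] swap r/2=404/19223: DF=(1 − 404/19223·(0.990900+0.969400+0.965100))/(1+404/19223) = 1149/1250 ≈ 0.919200
step 5 [2.5y] swap r/2=1019/47427: DF=(1 − 1019/47427·(0.990900+0.969400+0.965100+0.919200))/(1+1019/47427) = 8981/10000 ≈ 0.898100
step 6 [3y] swap r/2=1334/56093: DF=(1 − 1334/56093·(0.990900+0.969400+0.965100+0.919200+0.898100))/(1+1334/56093) = 4333/5000 ≈ 0.866600
step 7 [3.5y] bond c/2=1/80: DF=(186857/200000 − 1/80·(0.990900+0.969400+0.965100+0.919200+0.898100+0.866600))/(1+1/80) = 1707/2000 ≈ 0.853500
step 8 [4y] zero: DF = P = 2121/2500 ≈ 0.848400

1 1/2 9909/10000
2 1 4847/5000
3 3/2 9651/10000
4 2 1149/1250
5 5/2 8981/10000
6 3 4333/5000
7 7/2 1707/2000
8 4 2121/2500
DF(4y) is solved at step 8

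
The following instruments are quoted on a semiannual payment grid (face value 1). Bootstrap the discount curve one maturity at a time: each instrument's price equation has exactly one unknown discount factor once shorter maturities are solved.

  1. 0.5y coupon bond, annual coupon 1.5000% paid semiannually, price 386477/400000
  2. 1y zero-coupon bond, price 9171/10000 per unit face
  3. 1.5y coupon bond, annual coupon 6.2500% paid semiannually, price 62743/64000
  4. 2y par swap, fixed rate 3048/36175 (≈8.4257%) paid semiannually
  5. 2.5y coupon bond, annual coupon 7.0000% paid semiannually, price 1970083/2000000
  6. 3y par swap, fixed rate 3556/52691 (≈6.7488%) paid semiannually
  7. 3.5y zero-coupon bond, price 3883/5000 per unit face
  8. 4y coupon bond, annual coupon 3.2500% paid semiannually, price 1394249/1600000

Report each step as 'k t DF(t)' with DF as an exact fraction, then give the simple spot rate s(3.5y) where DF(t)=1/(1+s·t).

1 1/2 959/1000
2 1 9171/10000
3 3/2 4469/5000
4 2 2119/2500
5 5/2 4147/5000
6 3 4111/5000
7 7/2 3883/5000
8 4 951/1250
s(3.5y) = (1/(3883/5000) − 1)/(7/2) = 2234/27181 ≈ 8.2190%

step 1 [0.5y] bond c/2=3/400: DF=(386477/400000 − 3/400·(0))/(1+3/400) = 959/1000 ≈ 0.959000
step 2 [1y] zero: DF = P = 9171/10000 ≈ 0.917100
step 3 [1.5y] bond c/2=1/32: DF=(62743/64000 − 1/32·(0.959000+0.917100))/(1+1/32) = 4469/5000 ≈ 0.893800
step 4 [2y] swap r/2=1524/36175: DF=(1 − 1524/36175·(0.959000+0.917100+0.893800))/(1+1524/36175) = 2119/2500 ≈ 0.847600
step 5 [2.5y] bond c/2=7/200: DF=(1970083/2000000 − 7/200·(0.959000+0.917100+0.893800+0.847600))/(1+7/200) = 4147/5000 ≈ 0.829400
step 6 [3y] swap r/2=1778/52691: DF=(1 − 1778/52691·(0.959000+0.917100+0.893800+0.847600+0.829400))/(1+1778/52691) = 4111/5000 ≈ 0.822200
step 7 [3.5y] zero: DF = P = 3883/5000 ≈ 0.776600
step 8 [4y] bond c/2=13/800: DF=(1394249/1600000 − 13/800·(0.959000+0.917100+0.893800+0.847600+0.829400+0.822200+0.776600))/(1+13/800) = 951/1250 ≈ 0.760800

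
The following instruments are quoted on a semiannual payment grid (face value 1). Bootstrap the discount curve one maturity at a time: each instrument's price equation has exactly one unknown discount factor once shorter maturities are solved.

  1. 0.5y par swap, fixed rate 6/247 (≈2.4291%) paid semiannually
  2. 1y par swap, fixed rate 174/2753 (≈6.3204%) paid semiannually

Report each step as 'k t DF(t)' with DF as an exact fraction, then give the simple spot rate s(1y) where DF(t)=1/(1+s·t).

step 1 [0.5y] swap r/2=3/247: DF=(1 − 3/247·(0))/(1+3/247) = 247/250 ≈ 0.988000
step 2 [1y] swap r/2=87/2753: DF=(1 − 87/2753·(0.988000))/(1+87/2753) = 9391/10000 ≈ 0.939100

1 1/2 247/250
2 1 9391/10000
s(1y) = (1/(9391/10000) − 1)/(1) = 609/9391 ≈ 6.4849%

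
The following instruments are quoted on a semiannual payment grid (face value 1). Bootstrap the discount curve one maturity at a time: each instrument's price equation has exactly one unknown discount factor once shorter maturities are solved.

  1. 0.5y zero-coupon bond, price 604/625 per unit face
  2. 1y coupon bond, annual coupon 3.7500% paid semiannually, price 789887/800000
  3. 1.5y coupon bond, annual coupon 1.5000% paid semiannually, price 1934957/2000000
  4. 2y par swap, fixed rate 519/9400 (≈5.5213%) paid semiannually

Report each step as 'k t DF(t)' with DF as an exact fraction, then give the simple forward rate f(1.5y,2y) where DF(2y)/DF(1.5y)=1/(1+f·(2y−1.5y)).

step 1 [0.5y] zero: DF = P = 604/625 ≈ 0.966400
step 2 [1y] bond c/2=3/160: DF=(789887/800000 − 3/160·(0.966400))/(1+3/160) = 4757/5000 ≈ 0.951400
step 3 [1.5y] bond c/2=3/400: DF=(1934957/2000000 − 3/400·(0.966400+0.951400))/(1+3/400) = 473/500 ≈ 0.946000
step 4 [2y] swap r/2=519/18800: DF=(1 − 519/18800·(0.966400+0.951400+0.946000))/(1+519/18800) = 4481/5000 ≈ 0.896200

1 1/2 604/625
2 1 4757/5000
3 3/2 473/500
4 2 4481/5000
f(1.5y,2y) = ((473/500)/(4481/5000) − 1)/(1/2) = 498/4481 ≈ 11.1136%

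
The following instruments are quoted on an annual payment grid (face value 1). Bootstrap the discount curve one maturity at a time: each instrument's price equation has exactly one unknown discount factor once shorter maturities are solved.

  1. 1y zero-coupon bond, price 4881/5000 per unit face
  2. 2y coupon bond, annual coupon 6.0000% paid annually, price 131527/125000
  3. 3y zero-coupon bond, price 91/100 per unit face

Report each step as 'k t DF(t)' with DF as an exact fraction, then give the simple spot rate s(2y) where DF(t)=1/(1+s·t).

1 1 4881/5000
2 2 4687/5000
3 3 91/100
s(2y) = (1/(4687/5000) − 1)/(2) = 313/9374 ≈ 3.3390%

step 1 [1y] zero: DF = P = 4881/5000 ≈ 0.976200
step 2 [2y] bond c/1=3/50: DF=(131527/125000 − 3/50·(0.976200))/(1+3/50) = 4687/5000 ≈ 0.937400
step 3 [3y] zero: DF = P = 91/100 ≈ 0.910000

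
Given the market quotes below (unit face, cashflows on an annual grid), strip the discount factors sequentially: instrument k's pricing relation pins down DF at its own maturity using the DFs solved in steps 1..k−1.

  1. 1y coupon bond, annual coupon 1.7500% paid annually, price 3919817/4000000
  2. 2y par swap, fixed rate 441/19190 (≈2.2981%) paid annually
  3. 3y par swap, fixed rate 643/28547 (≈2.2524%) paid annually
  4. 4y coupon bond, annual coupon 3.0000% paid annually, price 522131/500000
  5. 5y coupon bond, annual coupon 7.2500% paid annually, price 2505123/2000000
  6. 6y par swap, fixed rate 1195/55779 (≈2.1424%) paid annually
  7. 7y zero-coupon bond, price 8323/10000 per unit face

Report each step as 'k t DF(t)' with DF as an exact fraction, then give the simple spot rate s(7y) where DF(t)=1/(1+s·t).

step 1 [1y] bond c/1=7/400: DF=(3919817/4000000 − 7/400·(0))/(1+7/400) = 9631/10000 ≈ 0.963100
step 2 [2y] swap r/1=441/19190: DF=(1 − 441/19190·(0.963100))/(1+441/19190) = 9559/10000 ≈ 0.955900
step 3 [3y] swap r/1=643/28547: DF=(1 − 643/28547·(0.963100+0.955900))/(1+643/28547) = 9357/10000 ≈ 0.935700
step 4 [4y] bond c/1=3/100: DF=(522131/500000 − 3/100·(0.963100+0.955900+0.935700))/(1+3/100) = 9307/10000 ≈ 0.930700
step 5 [5y] bond c/1=29/400: DF=(2505123/2000000 − 29/400·(0.963100+0.955900+0.935700+0.930700))/(1+29/400) = 114/125 ≈ 0.912000
step 6 [6y] swap r/1=1195/55779: DF=(1 − 1195/55779·(0.963100+0.955900+0.935700+0.930700+0.912000))/(1+1195/55779) = 1761/2000 ≈ 0.880500
step 7 [7y] zero: DF = P = 8323/10000 ≈ 0.832300

1 1 9631/10000
2 2 9559/10000
3 3 9357/10000
4 4 9307/10000
5 5 114/125
6 6 1761/2000
7 7 8323/10000
s(7y) = (1/(8323/10000) − 1)/(7) = 1677/58261 ≈ 2.8784%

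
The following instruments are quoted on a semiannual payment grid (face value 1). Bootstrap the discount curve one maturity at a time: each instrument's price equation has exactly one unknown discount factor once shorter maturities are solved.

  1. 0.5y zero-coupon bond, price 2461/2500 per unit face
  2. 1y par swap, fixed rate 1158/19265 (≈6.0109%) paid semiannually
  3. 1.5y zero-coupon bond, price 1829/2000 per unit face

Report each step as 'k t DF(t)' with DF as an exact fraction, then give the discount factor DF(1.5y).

1 1/2 2461/2500
2 1 9421/10000
3 3/2 1829/2000
DF(1.5y) = 1829/2000 ≈ 0.914500

step 1 [0.5y] zero: DF = P = 2461/2500 ≈ 0.984400
step 2 [1y] swap r/2=579/19265: DF=(1 − 579/19265·(0.984400))/(1+579/19265) = 9421/10000 ≈ 0.942100
step 3 [1.5y] zero: DF = P = 1829/2000 ≈ 0.914500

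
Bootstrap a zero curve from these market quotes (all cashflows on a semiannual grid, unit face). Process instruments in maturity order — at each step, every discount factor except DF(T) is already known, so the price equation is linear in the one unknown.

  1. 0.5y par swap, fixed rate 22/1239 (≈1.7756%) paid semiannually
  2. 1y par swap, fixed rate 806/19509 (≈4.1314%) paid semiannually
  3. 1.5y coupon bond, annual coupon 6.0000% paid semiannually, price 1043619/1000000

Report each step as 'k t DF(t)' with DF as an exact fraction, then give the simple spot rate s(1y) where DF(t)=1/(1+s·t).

step 1 [0.5y] swap r/2=11/1239: DF=(1 − 11/1239·(0))/(1+11/1239) = 1239/1250 ≈ 0.991200
step 2 [1y] swap r/2=403/19509: DF=(1 − 403/19509·(0.991200))/(1+403/19509) = 9597/10000 ≈ 0.959700
step 3 [1.5y] bond c/2=3/100: DF=(1043619/1000000 − 3/100·(0.991200+0.959700))/(1+3/100) = 2391/2500 ≈ 0.956400

1 1/2 1239/1250
2 1 9597/10000
3 3/2 2391/2500
s(1y) = (1/(9597/10000) − 1)/(1) = 403/9597 ≈ 4.1992%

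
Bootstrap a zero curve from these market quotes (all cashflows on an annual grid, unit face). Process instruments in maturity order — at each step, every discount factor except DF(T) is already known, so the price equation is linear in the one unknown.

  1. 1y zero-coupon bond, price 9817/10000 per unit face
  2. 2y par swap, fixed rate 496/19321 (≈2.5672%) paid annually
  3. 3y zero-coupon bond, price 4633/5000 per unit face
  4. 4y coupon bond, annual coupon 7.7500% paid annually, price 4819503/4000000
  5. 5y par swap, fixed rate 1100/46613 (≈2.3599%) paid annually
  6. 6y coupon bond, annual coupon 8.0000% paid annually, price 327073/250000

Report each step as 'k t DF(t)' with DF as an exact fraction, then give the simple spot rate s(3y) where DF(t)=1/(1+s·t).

step 1 [1y] zero: DF = P = 9817/10000 ≈ 0.981700
step 2 [2y] swap r/1=496/19321: DF=(1 − 496/19321·(0.981700))/(1+496/19321) = 594/625 ≈ 0.950400
step 3 [3y] zero: DF = P = 4633/5000 ≈ 0.926600
step 4 [4y] bond c/1=31/400: DF=(4819503/4000000 − 31/400·(0.981700+0.950400+0.926600))/(1+31/400) = 4563/5000 ≈ 0.912600
step 5 [5y] swap r/1=1100/46613: DF=(1 − 1100/46613·(0.981700+0.950400+0.926600+0.912600))/(1+1100/46613) = 89/100 ≈ 0.890000
step 6 [6y] bond c/1=2/25: DF=(327073/250000 − 2/25·(0.981700+0.950400+0.926600+0.912600+0.890000))/(1+2/25) = 8661/10000 ≈ 0.866100

1 1 9817/10000
2 2 594/625
3 3 4633/5000
4 4 4563/5000
5 5 89/100
6 6 8661/10000
s(3y) = (1/(4633/5000) − 1)/(3) = 367/13899 ≈ 2.6405%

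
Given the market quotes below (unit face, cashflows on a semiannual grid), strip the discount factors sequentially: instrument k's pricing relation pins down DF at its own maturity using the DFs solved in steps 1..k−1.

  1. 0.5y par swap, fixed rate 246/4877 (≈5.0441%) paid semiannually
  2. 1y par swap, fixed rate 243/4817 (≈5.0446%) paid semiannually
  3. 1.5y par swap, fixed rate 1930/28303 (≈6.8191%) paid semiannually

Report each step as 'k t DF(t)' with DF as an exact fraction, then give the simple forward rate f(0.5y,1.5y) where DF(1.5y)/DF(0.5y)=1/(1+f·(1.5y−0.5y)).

step 1 [0.5y] swap r/2=123/4877: DF=(1 − 123/4877·(0))/(1+123/4877) = 4877/5000 ≈ 0.975400
step 2 [1y] swap r/2=243/9634: DF=(1 − 243/9634·(0.975400))/(1+243/9634) = 4757/5000 ≈ 0.951400
step 3 [1.5y] swap r/2=965/28303: DF=(1 − 965/28303·(0.975400+0.951400))/(1+965/28303) = 1807/2000 ≈ 0.903500

1 1/2 4877/5000
2 1 4757/5000
3 3/2 1807/2000
f(0.5y,1.5y) = ((4877/5000)/(1807/2000) − 1)/(1) = 719/9035 ≈ 7.9579%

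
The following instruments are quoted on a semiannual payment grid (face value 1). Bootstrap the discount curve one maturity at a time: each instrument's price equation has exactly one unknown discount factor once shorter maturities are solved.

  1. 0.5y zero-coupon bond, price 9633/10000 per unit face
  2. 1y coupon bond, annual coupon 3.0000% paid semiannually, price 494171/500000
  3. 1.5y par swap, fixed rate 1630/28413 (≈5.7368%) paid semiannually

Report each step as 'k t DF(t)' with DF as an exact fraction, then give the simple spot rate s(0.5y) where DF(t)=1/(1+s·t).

step 1 [0.5y] zero: DF = P = 9633/10000 ≈ 0.963300
step 2 [1y] bond c/2=3/200: DF=(494171/500000 − 3/200·(0.963300))/(1+3/200) = 1919/2000 ≈ 0.959500
step 3 [1.5y] swap r/2=815/28413: DF=(1 − 815/28413·(0.963300+0.959500))/(1+815/28413) = 1837/2000 ≈ 0.918500

1 1/2 9633/10000
2 1 1919/2000
3 3/2 1837/2000
s(0.5y) = (1/(9633/10000) − 1)/(1/2) = 734/9633 ≈ 7.6196%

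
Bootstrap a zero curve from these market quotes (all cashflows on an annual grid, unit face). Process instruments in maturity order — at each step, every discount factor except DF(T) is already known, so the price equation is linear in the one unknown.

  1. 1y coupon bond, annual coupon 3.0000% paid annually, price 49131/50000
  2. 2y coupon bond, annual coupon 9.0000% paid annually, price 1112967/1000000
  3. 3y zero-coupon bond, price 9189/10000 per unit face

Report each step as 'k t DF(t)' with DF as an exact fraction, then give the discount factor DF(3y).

1 1 477/500
2 2 9423/10000
3 3 9189/10000
DF(3y) = 9189/10000 ≈ 0.918900

step 1 [1y] bond c/1=3/100: DF=(49131/50000 − 3/100·(0))/(1+3/100) = 477/500 ≈ 0.954000
step 2 [2y] bond c/1=9/100: DF=(1112967/1000000 − 9/100·(0.954000))/(1+9/100) = 9423/10000 ≈ 0.942300
step 3 [3y] zero: DF = P = 9189/10000 ≈ 0.918900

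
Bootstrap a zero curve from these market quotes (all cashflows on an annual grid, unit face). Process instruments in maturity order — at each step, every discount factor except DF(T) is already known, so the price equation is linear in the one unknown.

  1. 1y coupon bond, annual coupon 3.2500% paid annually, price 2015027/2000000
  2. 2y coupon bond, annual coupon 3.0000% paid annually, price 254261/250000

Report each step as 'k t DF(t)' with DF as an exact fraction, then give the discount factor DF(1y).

1 1 4879/5000
2 2 959/1000
DF(1y) = 4879/5000 ≈ 0.975800

step 1 [1y] bond c/1=13/400: DF=(2015027/2000000 − 13/400·(0))/(1+13/400) = 4879/5000 ≈ 0.975800
step 2 [2y] bond c/1=3/100: DF=(254261/250000 − 3/100·(0.975800))/(1+3/100) = 959/1000 ≈ 0.959000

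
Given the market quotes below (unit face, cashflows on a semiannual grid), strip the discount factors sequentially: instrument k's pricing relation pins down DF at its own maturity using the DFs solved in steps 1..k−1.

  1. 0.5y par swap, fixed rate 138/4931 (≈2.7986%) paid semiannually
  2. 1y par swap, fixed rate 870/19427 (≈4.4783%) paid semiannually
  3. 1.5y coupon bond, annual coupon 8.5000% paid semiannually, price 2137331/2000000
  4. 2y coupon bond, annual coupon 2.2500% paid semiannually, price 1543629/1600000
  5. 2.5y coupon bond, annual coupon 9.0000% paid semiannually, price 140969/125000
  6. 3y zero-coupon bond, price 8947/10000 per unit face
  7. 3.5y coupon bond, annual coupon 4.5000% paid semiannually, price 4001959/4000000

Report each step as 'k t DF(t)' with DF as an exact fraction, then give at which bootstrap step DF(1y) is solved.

step 1 [0.5y] swap r/2=69/4931: DF=(1 − 69/4931·(0))/(1+69/4931) = 4931/5000 ≈ 0.986200
step 2 [1y] swap r/2=435/19427: DF=(1 − 435/19427·(0.986200))/(1+435/19427) = 1913/2000 ≈ 0.956500
step 3 [1.5y] bond c/2=17/400: DF=(2137331/2000000 − 17/400·(0.986200+0.956500))/(1+17/400) = 9459/10000 ≈ 0.945900
step 4 [2y] bond c/2=9/800: DF=(1543629/1600000 − 9/800·(0.986200+0.956500+0.945900))/(1+9/800) = 9219/10000 ≈ 0.921900
step 5 [2.5y] bond c/2=9/200: DF=(140969/125000 − 9/200·(0.986200+0.956500+0.945900+0.921900))/(1+9/200) = 9151/10000 ≈ 0.915100
step 6 [3y] zero: DF = P = 8947/10000 ≈ 0.894700
step 7 [3.5y] bond c/2=9/400: DF=(4001959/4000000 − 9/400·(0.986200+0.956500+0.945900+0.921900+0.915100+0.894700))/(1+9/400) = 2137/2500 ≈ 0.854800

1 1/2 4931/5000
2 1 1913/2000
3 3/2 9459/10000
4 2 9219/10000
5 5/2 9151/10000
6 3 8947/10000
7 7/2 2137/2500
DF(1y) is solved at step 2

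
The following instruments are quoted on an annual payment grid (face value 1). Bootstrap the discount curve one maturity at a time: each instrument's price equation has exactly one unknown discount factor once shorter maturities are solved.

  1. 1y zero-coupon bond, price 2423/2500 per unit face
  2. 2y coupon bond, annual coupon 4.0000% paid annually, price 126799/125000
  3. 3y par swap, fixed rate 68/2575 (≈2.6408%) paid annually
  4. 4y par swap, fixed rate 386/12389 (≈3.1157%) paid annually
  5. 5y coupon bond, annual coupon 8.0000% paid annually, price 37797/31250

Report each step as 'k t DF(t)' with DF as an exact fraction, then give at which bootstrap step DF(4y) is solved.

step 1 [1y] zero: DF = P = 2423/2500 ≈ 0.969200
step 2 [2y] bond c/1=1/25: DF=(126799/125000 − 1/25·(0.969200))/(1+1/25) = 9381/10000 ≈ 0.938100
step 3 [3y] swap r/1=68/2575: DF=(1 − 68/2575·(0.969200+0.938100))/(1+68/2575) = 2313/2500 ≈ 0.925200
step 4 [4y] swap r/1=386/12389: DF=(1 − 386/12389·(0.969200+0.938100+0.925200))/(1+386/12389) = 4421/5000 ≈ 0.884200
step 5 [5y] bond c/1=2/25: DF=(37797/31250 − 2/25·(0.969200+0.938100+0.925200+0.884200))/(1+2/25) = 4223/5000 ≈ 0.844600

1 1 2423/2500
2 2 9381/10000
3 3 2313/2500
4 4 4421/5000
5 5 4223/5000
DF(4y) is solved at step 4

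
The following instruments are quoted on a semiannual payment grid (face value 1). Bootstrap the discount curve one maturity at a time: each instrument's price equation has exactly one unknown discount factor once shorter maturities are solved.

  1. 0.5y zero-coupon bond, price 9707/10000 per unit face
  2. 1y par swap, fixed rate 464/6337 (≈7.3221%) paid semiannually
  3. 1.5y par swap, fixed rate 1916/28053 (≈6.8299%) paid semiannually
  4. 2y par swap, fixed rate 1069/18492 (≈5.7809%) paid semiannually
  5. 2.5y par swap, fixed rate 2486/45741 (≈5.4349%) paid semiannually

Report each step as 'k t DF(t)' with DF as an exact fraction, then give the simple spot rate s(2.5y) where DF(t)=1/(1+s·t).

1 1/2 9707/10000
2 1 1163/1250
3 3/2 4521/5000
4 2 8931/10000
5 5/2 8757/10000
s(2.5y) = (1/(8757/10000) − 1)/(5/2) = 2486/43785 ≈ 5.6777%

step 1 [0.5y] zero: DF = P = 9707/10000 ≈ 0.970700
step 2 [1y] swap r/2=232/6337: DF=(1 − 232/6337·(0.970700))/(1+232/6337) = 1163/1250 ≈ 0.930400
step 3 [1.5y] swap r/2=958/28053: DF=(1 − 958/28053·(0.970700+0.930400))/(1+958/28053) = 4521/5000 ≈ 0.904200
step 4 [2y] swap r/2=1069/36984: DF=(1 − 1069/36984·(0.970700+0.930400+0.904200))/(1+1069/36984) = 8931/10000 ≈ 0.893100
step 5 [2.5y] swap r/2=1243/45741: DF=(1 − 1243/45741·(0.970700+0.930400+0.904200+0.893100))/(1+1243/45741) = 8757/10000 ≈ 0.875700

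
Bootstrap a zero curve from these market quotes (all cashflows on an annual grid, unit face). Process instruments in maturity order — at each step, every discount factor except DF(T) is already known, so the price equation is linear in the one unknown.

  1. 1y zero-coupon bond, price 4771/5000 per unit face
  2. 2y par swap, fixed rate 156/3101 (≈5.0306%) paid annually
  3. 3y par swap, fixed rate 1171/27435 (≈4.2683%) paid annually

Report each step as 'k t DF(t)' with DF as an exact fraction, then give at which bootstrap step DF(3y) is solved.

1 1 4771/5000
2 2 1133/1250
3 3 8829/10000
DF(3y) is solved at step 3

step 1 [1y] zero: DF = P = 4771/5000 ≈ 0.954200
step 2 [2y] swap r/1=156/3101: DF=(1 − 156/3101·(0.954200))/(1+156/3101) = 1133/1250 ≈ 0.906400
step 3 [3y] swap r/1=1171/27435: DF=(1 − 1171/27435·(0.954200+0.906400))/(1+1171/27435) = 8829/10000 ≈ 0.882900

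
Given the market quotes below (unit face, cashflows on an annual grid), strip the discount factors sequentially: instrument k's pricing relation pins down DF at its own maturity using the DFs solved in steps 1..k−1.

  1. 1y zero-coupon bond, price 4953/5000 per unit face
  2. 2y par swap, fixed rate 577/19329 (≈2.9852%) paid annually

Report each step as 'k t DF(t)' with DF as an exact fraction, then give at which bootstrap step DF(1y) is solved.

1 1 4953/5000
2 2 9423/10000
DF(1y) is solved at step 1

step 1 [1y] zero: DF = P = 4953/5000 ≈ 0.990600
step 2 [2y] swap r/1=577/19329: DF=(1 − 577/19329·(0.990600))/(1+577/19329) = 9423/10000 ≈ 0.942300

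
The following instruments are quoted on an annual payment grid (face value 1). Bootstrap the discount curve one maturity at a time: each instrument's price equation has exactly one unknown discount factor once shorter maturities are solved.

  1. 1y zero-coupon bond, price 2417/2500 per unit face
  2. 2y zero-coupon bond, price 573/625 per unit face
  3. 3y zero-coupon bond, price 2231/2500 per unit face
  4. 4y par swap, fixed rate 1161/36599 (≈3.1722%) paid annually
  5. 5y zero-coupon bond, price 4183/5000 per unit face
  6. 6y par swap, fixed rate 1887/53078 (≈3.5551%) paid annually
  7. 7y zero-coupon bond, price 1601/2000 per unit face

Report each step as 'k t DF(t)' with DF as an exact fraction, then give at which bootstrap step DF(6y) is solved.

1 1 2417/2500
2 2 573/625
3 3 2231/2500
4 4 8839/10000
5 5 4183/5000
6 6 8113/10000
7 7 1601/2000
DF(6y) is solved at step 6

step 1 [1y] zero: DF = P = 2417/2500 ≈ 0.966800
step 2 [2y] zero: DF = P = 573/625 ≈ 0.916800
step 3 [3y] zero: DF = P = 2231/2500 ≈ 0.892400
step 4 [4y] swap r/1=1161/36599: DF=(1 − 1161/36599·(0.966800+0.916800+0.892400))/(1+1161/36599) = 8839/10000 ≈ 0.883900
step 5 [5y] zero: DF = P = 4183/5000 ≈ 0.836600
step 6 [6y] swap r/1=1887/53078: DF=(1 − 1887/53078·(0.966800+0.916800+0.892400+0.883900+0.836600))/(1+1887/53078) = 8113/10000 ≈ 0.811300
step 7 [7y] zero: DF = P = 1601/2000 ≈ 0.800500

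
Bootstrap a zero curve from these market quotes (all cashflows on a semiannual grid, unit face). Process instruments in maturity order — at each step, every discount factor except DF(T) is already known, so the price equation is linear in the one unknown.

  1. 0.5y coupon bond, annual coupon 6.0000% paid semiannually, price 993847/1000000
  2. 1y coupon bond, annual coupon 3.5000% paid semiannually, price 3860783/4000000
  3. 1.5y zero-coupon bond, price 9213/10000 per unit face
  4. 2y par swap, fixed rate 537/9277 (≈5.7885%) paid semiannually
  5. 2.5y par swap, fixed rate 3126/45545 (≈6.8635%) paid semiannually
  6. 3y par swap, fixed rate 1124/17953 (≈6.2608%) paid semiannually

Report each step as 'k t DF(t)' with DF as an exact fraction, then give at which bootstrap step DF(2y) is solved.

step 1 [0.5y] bond c/2=3/100: DF=(993847/1000000 − 3/100·(0))/(1+3/100) = 9649/10000 ≈ 0.964900
step 2 [1y] bond c/2=7/400: DF=(3860783/4000000 − 7/400·(0.964900))/(1+7/400) = 233/250 ≈ 0.932000
step 3 [1.5y] zero: DF = P = 9213/10000 ≈ 0.921300
step 4 [2y] swap r/2=537/18554: DF=(1 − 537/18554·(0.964900+0.932000+0.921300))/(1+537/18554) = 4463/5000 ≈ 0.892600
step 5 [2.5y] swap r/2=1563/45545: DF=(1 − 1563/45545·(0.964900+0.932000+0.921300+0.892600))/(1+1563/45545) = 8437/10000 ≈ 0.843700
step 6 [3y] swap r/2=562/17953: DF=(1 − 562/17953·(0.964900+0.932000+0.921300+0.892600+0.843700))/(1+562/17953) = 4157/5000 ≈ 0.831400

1 1/2 9649/10000
2 1 233/250
3 3/2 9213/10000
4 2 4463/5000
5 5/2 8437/10000
6 3 4157/5000
DF(2y) is solved at step 4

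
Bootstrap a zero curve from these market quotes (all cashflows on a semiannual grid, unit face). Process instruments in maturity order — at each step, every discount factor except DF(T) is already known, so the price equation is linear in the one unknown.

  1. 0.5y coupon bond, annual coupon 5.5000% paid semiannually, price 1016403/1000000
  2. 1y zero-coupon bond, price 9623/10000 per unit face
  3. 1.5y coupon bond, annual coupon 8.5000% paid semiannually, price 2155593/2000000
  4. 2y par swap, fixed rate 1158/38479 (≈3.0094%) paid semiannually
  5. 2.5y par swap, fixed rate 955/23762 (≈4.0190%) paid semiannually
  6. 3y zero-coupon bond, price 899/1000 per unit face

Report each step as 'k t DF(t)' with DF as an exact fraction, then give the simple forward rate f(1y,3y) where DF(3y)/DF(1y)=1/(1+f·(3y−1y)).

step 1 [0.5y] bond c/2=11/400: DF=(1016403/1000000 − 11/400·(0))/(1+11/400) = 2473/2500 ≈ 0.989200
step 2 [1y] zero: DF = P = 9623/10000 ≈ 0.962300
step 3 [1.5y] bond c/2=17/400: DF=(2155593/2000000 − 17/400·(0.989200+0.962300))/(1+17/400) = 9543/10000 ≈ 0.954300
step 4 [2y] swap r/2=579/38479: DF=(1 − 579/38479·(0.989200+0.962300+0.954300))/(1+579/38479) = 9421/10000 ≈ 0.942100
step 5 [2.5y] swap r/2=955/47524: DF=(1 − 955/47524·(0.989200+0.962300+0.954300+0.942100))/(1+955/47524) = 1809/2000 ≈ 0.904500
step 6 [3y] zero: DF = P = 899/1000 ≈ 0.899000

1 1/2 2473/2500
2 1 9623/10000
3 3/2 9543/10000
4 2 9421/10000
5 5/2 1809/2000
6 3 899/1000
f(1y,3y) = ((9623/10000)/(899/1000) − 1)/(2) = 633/17980 ≈ 3.5206%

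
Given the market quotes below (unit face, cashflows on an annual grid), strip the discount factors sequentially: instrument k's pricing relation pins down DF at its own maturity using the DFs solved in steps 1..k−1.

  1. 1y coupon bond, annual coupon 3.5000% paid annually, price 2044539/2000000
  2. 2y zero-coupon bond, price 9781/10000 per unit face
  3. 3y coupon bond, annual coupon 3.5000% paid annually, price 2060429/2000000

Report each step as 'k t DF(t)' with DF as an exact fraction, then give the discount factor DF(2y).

1 1 9877/10000
2 2 9781/10000
3 3 9289/10000
DF(2y) = 9781/10000 ≈ 0.978100

step 1 [1y] bond c/1=7/200: DF=(2044539/2000000 − 7/200·(0))/(1+7/200) = 9877/10000 ≈ 0.987700
step 2 [2y] zero: DF = P = 9781/10000 ≈ 0.978100
step 3 [3y] bond c/1=7/200: DF=(2060429/2000000 − 7/200·(0.987700+0.978100))/(1+7/200) = 9289/10000 ≈ 0.928900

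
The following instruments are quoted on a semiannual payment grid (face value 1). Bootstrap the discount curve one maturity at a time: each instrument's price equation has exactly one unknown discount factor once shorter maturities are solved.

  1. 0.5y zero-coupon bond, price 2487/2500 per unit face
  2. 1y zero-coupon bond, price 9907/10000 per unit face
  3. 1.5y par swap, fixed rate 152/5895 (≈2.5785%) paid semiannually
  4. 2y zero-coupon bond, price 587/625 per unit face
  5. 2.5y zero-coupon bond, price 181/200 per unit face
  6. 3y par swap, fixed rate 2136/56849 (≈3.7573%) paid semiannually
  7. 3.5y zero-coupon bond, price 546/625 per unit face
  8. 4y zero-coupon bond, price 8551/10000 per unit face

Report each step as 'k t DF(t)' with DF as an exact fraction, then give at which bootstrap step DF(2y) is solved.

1 1/2 2487/2500
2 1 9907/10000
3 3/2 481/500
4 2 587/625
5 5/2 181/200
6 3 2233/2500
7 7/2 546/625
8 4 8551/10000
DF(2y) is solved at step 4

step 1 [0.5y] zero: DF = P = 2487/2500 ≈ 0.994800
step 2 [1y] zero: DF = P = 9907/10000 ≈ 0.990700
step 3 [1.5y] swap r/2=76/5895: DF=(1 − 76/5895·(0.994800+0.990700))/(1+76/5895) = 481/500 ≈ 0.962000
step 4 [2y] zero: DF = P = 587/625 ≈ 0.939200
step 5 [2.5y] zero: DF = P = 181/200 ≈ 0.905000
step 6 [3y] swap r/2=1068/56849: DF=(1 − 1068/56849·(0.994800+0.990700+0.962000+0.939200+0.905000))/(1+1068/56849) = 2233/2500 ≈ 0.893200
step 7 [3.5y] zero: DF = P = 546/625 ≈ 0.873600
step 8 [4y] zero: DF = P = 8551/10000 ≈ 0.855100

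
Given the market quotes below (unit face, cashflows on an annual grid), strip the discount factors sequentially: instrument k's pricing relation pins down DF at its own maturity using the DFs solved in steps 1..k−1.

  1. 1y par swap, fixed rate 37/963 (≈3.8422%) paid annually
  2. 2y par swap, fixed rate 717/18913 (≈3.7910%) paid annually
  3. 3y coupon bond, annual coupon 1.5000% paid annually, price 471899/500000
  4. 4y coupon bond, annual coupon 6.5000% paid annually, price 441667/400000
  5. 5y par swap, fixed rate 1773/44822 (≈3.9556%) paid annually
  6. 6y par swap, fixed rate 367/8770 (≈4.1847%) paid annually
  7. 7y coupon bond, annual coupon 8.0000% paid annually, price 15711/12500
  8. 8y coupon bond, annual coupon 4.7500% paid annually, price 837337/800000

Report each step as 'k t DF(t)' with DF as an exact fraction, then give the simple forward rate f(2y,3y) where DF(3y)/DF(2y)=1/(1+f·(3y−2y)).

step 1 [1y] swap r/1=37/963: DF=(1 − 37/963·(0))/(1+37/963) = 963/1000 ≈ 0.963000
step 2 [2y] swap r/1=717/18913: DF=(1 − 717/18913·(0.963000))/(1+717/18913) = 9283/10000 ≈ 0.928300
step 3 [3y] bond c/1=3/200: DF=(471899/500000 − 3/200·(0.963000+0.928300))/(1+3/200) = 9019/10000 ≈ 0.901900
step 4 [4y] bond c/1=13/200: DF=(441667/400000 − 13/200·(0.963000+0.928300+0.901900))/(1+13/200) = 8663/10000 ≈ 0.866300
step 5 [5y] swap r/1=1773/44822: DF=(1 − 1773/44822·(0.963000+0.928300+0.901900+0.866300))/(1+1773/44822) = 8227/10000 ≈ 0.822700
step 6 [6y] swap r/1=367/8770: DF=(1 − 367/8770·(0.963000+0.928300+0.901900+0.866300+0.822700))/(1+367/8770) = 3899/5000 ≈ 0.779800
step 7 [7y] bond c/1=2/25: DF=(15711/12500 − 2/25·(0.963000+0.928300+0.901900+0.866300+0.822700+0.779800))/(1+2/25) = 387/500 ≈ 0.774000
step 8 [8y] bond c/1=19/400: DF=(837337/800000 − 19/400·(0.963000+0.928300+0.901900+0.866300+0.822700+0.779800+0.774000))/(1+19/400) = 1451/2000 ≈ 0.725500

1 1 963/1000
2 2 9283/10000
3 3 9019/10000
4 4 8663/10000
5 5 8227/10000
6 6 3899/5000
7 7 387/500
8 8 1451/2000
f(2y,3y) = ((9283/10000)/(9019/10000) − 1)/(1) = 264/9019 ≈ 2.9272%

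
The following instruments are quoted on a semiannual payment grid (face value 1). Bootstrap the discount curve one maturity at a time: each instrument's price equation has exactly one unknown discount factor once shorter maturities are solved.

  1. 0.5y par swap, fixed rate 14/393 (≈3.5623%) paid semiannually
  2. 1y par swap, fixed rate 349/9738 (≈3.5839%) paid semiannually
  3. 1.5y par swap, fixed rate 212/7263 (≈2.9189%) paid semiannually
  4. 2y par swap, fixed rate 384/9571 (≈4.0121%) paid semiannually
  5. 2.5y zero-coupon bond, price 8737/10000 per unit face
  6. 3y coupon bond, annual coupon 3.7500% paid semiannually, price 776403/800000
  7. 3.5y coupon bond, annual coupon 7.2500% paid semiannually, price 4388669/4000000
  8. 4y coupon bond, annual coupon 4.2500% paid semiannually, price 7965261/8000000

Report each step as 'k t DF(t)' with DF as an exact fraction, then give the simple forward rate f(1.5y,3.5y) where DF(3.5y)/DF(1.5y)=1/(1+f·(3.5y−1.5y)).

step 1 [0.5y] swap r/2=7/393: DF=(1 − 7/393·(0))/(1+7/393) = 393/400 ≈ 0.982500
step 2 [1y] swap r/2=349/19476: DF=(1 − 349/19476·(0.982500))/(1+349/19476) = 9651/10000 ≈ 0.965100
step 3 [1.5y] swap r/2=106/7263: DF=(1 − 106/7263·(0.982500+0.965100))/(1+106/7263) = 1197/1250 ≈ 0.957600
step 4 [2y] swap r/2=192/9571: DF=(1 − 192/9571·(0.982500+0.965100+0.957600))/(1+192/9571) = 577/625 ≈ 0.923200
step 5 [2.5y] zero: DF = P = 8737/10000 ≈ 0.873700
step 6 [3y] bond c/2=3/160: DF=(776403/800000 − 3/160·(0.982500+0.965100+0.957600+0.923200+0.873700))/(1+3/160) = 8661/10000 ≈ 0.866100
step 7 [3.5y] bond c/2=29/800: DF=(4388669/4000000 − 29/800·(0.982500+0.965100+0.957600+0.923200+0.873700+0.866100))/(1+29/800) = 108/125 ≈ 0.864000
step 8 [4y] bond c/2=17/800: DF=(7965261/8000000 − 17/800·(0.982500+0.965100+0.957600+0.923200+0.873700+0.866100+0.864000))/(1+17/800) = 8411/10000 ≈ 0.841100

1 1/2 393/400
2 1 9651/10000
3 3/2 1197/1250
4 2 577/625
5 5/2 8737/10000
6 3 8661/10000
7 7/2 108/125
8 4 8411/10000
f(1.5y,3.5y) = ((1197/1250)/(108/125) − 1)/(2) = 13/240 ≈ 5.4167%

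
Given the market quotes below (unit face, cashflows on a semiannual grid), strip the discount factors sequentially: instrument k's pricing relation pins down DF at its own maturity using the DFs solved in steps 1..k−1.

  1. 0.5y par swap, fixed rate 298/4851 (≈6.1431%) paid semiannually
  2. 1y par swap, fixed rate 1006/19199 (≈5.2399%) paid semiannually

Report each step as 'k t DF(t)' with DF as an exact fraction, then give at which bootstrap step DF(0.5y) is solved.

1 1/2 4851/5000
2 1 9497/10000
DF(0.5y) is solved at step 1

step 1 [0.5y] swap r/2=149/4851: DF=(1 − 149/4851·(0))/(1+149/4851) = 4851/5000 ≈ 0.970200
step 2 [1y] swap r/2=503/19199: DF=(1 − 503/19199·(0.970200))/(1+503/19199) = 9497/10000 ≈ 0.949700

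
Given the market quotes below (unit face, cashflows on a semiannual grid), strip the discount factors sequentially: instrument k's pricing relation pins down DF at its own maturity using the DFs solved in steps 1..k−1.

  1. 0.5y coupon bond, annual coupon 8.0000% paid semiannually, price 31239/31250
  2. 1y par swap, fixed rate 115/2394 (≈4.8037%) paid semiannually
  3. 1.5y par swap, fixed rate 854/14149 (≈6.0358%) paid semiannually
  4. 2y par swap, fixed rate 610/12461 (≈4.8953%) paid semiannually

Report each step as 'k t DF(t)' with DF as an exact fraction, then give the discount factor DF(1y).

1 1/2 2403/2500
2 1 477/500
3 3/2 4573/5000
4 2 1817/2000
DF(1y) = 477/500 ≈ 0.954000

step 1 [0.5y] bond c/2=1/25: DF=(31239/31250 − 1/25·(0))/(1+1/25) = 2403/2500 ≈ 0.961200
step 2 [1y] swap r/2=115/4788: DF=(1 − 115/4788·(0.961200))/(1+115/4788) = 477/500 ≈ 0.954000
step 3 [1.5y] swap r/2=427/14149: DF=(1 − 427/14149·(0.961200+0.954000))/(1+427/14149) = 4573/5000 ≈ 0.914600
step 4 [2y] swap r/2=305/12461: DF=(1 − 305/12461·(0.961200+0.954000+0.914600))/(1+305/12461) = 1817/2000 ≈ 0.908500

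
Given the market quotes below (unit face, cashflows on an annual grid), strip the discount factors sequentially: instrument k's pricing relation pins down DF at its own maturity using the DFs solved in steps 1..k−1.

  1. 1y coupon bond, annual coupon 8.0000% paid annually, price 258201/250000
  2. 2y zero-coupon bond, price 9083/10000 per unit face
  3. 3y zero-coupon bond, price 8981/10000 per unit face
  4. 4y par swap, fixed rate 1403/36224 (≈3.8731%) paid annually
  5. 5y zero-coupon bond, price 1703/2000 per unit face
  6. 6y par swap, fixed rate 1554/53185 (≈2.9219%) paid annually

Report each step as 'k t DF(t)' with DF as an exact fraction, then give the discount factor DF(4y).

step 1 [1y] bond c/1=2/25: DF=(258201/250000 − 2/25·(0))/(1+2/25) = 9563/10000 ≈ 0.956300
step 2 [2y] zero: DF = P = 9083/10000 ≈ 0.908300
step 3 [3y] zero: DF = P = 8981/10000 ≈ 0.898100
step 4 [4y] swap r/1=1403/36224: DF=(1 − 1403/36224·(0.956300+0.908300+0.898100))/(1+1403/36224) = 8597/10000 ≈ 0.859700
step 5 [5y] zero: DF = P = 1703/2000 ≈ 0.851500
step 6 [6y] swap r/1=1554/53185: DF=(1 − 1554/53185·(0.956300+0.908300+0.898100+0.859700+0.851500))/(1+1554/53185) = 4223/5000 ≈ 0.844600

1 1 9563/10000
2 2 9083/10000
3 3 8981/10000
4 4 8597/10000
5 5 1703/2000
6 6 4223/5000
DF(4y) = 8597/10000 ≈ 0.859700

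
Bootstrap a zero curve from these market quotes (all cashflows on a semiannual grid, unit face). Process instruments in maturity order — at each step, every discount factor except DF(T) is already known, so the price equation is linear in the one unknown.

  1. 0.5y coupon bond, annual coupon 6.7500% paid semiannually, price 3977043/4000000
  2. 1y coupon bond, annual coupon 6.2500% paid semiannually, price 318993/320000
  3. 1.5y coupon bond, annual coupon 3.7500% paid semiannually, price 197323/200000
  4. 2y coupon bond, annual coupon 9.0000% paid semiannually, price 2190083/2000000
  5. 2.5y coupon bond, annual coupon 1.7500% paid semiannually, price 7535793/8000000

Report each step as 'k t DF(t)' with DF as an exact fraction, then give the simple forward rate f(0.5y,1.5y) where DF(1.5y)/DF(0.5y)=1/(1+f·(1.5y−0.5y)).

1 1/2 4809/5000
2 1 15/16
3 3/2 1867/2000
4 2 9259/10000
5 5/2 2253/2500
f(0.5y,1.5y) = ((4809/5000)/(1867/2000) − 1)/(1) = 283/9335 ≈ 3.0316%

step 1 [0.5y] bond c/2=27/800: DF=(3977043/4000000 − 27/800·(0))/(1+27/800) = 4809/5000 ≈ 0.961800
step 2 [1y] bond c/2=1/32: DF=(318993/320000 − 1/32·(0.961800))/(1+1/32) = 15/16 ≈ 0.937500
step 3 [1.5y] bond c/2=3/160: DF=(197323/200000 − 3/160·(0.961800+0.937500))/(1+3/160) = 1867/2000 ≈ 0.933500
step 4 [2y] bond c/2=9/200: DF=(2190083/2000000 − 9/200·(0.961800+0.937500+0.933500))/(1+9/200) = 9259/10000 ≈ 0.925900
step 5 [2.5y] bond c/2=7/800: DF=(7535793/8000000 − 7/800·(0.961800+0.937500+0.933500+0.925900))/(1+7/800) = 2253/2500 ≈ 0.901200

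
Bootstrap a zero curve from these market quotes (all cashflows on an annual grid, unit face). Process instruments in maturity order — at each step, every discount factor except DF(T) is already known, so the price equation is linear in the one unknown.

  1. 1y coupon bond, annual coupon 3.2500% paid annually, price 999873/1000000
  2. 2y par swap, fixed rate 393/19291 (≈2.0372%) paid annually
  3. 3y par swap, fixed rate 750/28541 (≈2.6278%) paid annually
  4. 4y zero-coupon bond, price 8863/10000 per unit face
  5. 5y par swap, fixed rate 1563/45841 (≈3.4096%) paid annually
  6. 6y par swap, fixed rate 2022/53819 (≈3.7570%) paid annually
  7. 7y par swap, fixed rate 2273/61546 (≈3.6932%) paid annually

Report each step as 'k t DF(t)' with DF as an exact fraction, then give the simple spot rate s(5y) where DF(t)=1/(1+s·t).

step 1 [1y] bond c/1=13/400: DF=(999873/1000000 − 13/400·(0))/(1+13/400) = 2421/2500 ≈ 0.968400
step 2 [2y] swap r/1=393/19291: DF=(1 − 393/19291·(0.968400))/(1+393/19291) = 9607/10000 ≈ 0.960700
step 3 [3y] swap r/1=750/28541: DF=(1 − 750/28541·(0.968400+0.960700))/(1+750/28541) = 37/40 ≈ 0.925000
step 4 [4y] zero: DF = P = 8863/10000 ≈ 0.886300
step 5 [5y] swap r/1=1563/45841: DF=(1 − 1563/45841·(0.968400+0.960700+0.925000+0.886300))/(1+1563/45841) = 8437/10000 ≈ 0.843700
step 6 [6y] swap r/1=2022/53819: DF=(1 − 2022/53819·(0.968400+0.960700+0.925000+0.886300+0.843700))/(1+2022/53819) = 3989/5000 ≈ 0.797800
step 7 [7y] swap r/1=2273/61546: DF=(1 − 2273/61546·(0.968400+0.960700+0.925000+0.886300+0.843700+0.797800))/(1+2273/61546) = 7727/10000 ≈ 0.772700

1 1 2421/2500
2 2 9607/10000
3 3 37/40
4 4 8863/10000
5 5 8437/10000
6 6 3989/5000
7 7 7727/10000
s(5y) = (1/(8437/10000) − 1)/(5) = 1563/42185 ≈ 3.7051%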